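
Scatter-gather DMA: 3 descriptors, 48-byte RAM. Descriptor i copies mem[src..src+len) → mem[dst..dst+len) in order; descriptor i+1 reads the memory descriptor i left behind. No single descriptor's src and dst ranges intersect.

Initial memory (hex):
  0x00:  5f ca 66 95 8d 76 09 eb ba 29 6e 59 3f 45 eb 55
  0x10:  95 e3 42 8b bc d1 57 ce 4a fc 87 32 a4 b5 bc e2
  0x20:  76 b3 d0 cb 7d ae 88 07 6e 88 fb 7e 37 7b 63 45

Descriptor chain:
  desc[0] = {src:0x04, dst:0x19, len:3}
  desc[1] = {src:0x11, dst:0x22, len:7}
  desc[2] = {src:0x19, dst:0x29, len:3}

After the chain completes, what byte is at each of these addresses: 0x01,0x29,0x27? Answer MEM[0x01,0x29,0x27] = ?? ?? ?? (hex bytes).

MEM[0x01,0x29,0x27] = ca 8d 57

D0: mem[0x19..0x1b] <- [8d 76 09]
D1: mem[0x22..0x28] <- [e3 42 8b bc d1 57 ce]
D2: mem[0x29..0x2b] <- [8d 76 09]
query mem[0x01]=0xca, mem[0x29]=0x8d, mem[0x27]=0x57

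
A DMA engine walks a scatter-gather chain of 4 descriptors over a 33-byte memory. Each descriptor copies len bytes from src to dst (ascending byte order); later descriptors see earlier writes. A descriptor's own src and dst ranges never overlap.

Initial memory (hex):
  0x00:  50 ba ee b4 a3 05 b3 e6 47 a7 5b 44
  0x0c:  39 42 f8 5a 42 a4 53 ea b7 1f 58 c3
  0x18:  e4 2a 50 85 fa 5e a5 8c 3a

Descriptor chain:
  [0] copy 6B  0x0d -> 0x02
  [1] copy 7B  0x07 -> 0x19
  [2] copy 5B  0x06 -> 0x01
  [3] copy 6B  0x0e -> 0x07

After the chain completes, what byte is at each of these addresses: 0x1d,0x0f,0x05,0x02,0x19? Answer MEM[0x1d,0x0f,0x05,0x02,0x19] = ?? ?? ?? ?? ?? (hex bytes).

MEM[0x1d,0x0f,0x05,0x02,0x19] = 44 5a 5b 53 53

#0 dst[0x02+6] := {0x42,0xf8,0x5a,0x42,0xa4,0x53}
#1 dst[0x19+7] := {0x53,0x47,0xa7,0x5b,0x44,0x39,0x42}
#2 dst[0x01+5] := {0xa4,0x53,0x47,0xa7,0x5b}
#3 dst[0x07+6] := {0xf8,0x5a,0x42,0xa4,0x53,0xea}
query mem[0x1d]=0x44, mem[0x0f]=0x5a, mem[0x05]=0x5b, mem[0x02]=0x53, mem[0x19]=0x53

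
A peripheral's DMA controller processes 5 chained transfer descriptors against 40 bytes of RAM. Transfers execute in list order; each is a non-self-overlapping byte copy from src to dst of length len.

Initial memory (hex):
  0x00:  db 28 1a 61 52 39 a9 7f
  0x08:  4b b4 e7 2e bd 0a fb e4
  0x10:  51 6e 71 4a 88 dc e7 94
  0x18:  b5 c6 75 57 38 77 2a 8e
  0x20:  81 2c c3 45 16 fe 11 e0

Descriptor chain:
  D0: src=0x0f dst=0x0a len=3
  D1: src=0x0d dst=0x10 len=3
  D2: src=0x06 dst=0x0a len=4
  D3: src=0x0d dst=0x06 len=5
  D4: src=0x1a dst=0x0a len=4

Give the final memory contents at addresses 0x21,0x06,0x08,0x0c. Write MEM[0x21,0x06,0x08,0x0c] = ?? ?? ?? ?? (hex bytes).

#0 dst[0x0a+3] := {0xe4,0x51,0x6e}
#1 dst[0x10+3] := {0x0a,0xfb,0xe4}
#2 dst[0x0a+4] := {0xa9,0x7f,0x4b,0xb4}
#3 dst[0x06+5] := {0xb4,0xfb,0xe4,0x0a,0xfb}
#4 dst[0x0a+4] := {0x75,0x57,0x38,0x77}
query mem[0x21]=0x2c, mem[0x06]=0xb4, mem[0x08]=0xe4, mem[0x0c]=0x38

MEM[0x21,0x06,0x08,0x0c] = 2c b4 e4 38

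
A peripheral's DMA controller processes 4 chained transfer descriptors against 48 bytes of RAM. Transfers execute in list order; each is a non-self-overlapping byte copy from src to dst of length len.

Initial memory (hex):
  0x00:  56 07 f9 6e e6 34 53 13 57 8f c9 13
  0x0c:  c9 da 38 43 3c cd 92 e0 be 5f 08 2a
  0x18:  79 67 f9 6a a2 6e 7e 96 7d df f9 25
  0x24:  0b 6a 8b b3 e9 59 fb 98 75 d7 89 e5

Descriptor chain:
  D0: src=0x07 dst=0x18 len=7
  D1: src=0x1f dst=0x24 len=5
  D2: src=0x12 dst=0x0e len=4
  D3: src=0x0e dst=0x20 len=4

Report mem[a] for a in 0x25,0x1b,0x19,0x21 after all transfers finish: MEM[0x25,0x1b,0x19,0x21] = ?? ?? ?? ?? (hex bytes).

MEM[0x25,0x1b,0x19,0x21] = 7d c9 57 e0

#0 dst[0x18+7] := {0x13,0x57,0x8f,0xc9,0x13,0xc9,0xda}
#1 dst[0x24+5] := {0x96,0x7d,0xdf,0xf9,0x25}
#2 dst[0x0e+4] := {0x92,0xe0,0xbe,0x5f}
#3 dst[0x20+4] := {0x92,0xe0,0xbe,0x5f}
query mem[0x25]=0x7d, mem[0x1b]=0xc9, mem[0x19]=0x57, mem[0x21]=0xe0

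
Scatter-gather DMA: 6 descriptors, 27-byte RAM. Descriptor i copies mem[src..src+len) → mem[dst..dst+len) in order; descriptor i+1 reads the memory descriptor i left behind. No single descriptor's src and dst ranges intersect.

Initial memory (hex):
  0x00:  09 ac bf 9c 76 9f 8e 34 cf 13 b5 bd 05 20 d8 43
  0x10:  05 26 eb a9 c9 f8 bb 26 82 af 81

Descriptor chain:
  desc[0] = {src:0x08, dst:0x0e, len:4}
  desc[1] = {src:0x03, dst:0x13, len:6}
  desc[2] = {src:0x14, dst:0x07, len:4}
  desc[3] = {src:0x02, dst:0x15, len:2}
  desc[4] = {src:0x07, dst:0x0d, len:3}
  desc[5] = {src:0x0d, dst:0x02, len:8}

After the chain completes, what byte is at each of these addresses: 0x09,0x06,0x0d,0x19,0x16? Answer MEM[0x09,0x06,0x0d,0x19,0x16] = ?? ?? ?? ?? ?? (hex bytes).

MEM[0x09,0x06,0x0d,0x19,0x16] = 76 bd 76 af 9c

D0: mem[0x0e..0x11] <- [cf 13 b5 bd]
D1: mem[0x13..0x18] <- [9c 76 9f 8e 34 cf]
D2: mem[0x07..0x0a] <- [76 9f 8e 34]
D3: mem[0x15..0x16] <- [bf 9c]
D4: mem[0x0d..0x0f] <- [76 9f 8e]
D5: mem[0x02..0x09] <- [76 9f 8e b5 bd eb 9c 76]
query mem[0x09]=0x76, mem[0x06]=0xbd, mem[0x0d]=0x76, mem[0x19]=0xaf, mem[0x16]=0x9c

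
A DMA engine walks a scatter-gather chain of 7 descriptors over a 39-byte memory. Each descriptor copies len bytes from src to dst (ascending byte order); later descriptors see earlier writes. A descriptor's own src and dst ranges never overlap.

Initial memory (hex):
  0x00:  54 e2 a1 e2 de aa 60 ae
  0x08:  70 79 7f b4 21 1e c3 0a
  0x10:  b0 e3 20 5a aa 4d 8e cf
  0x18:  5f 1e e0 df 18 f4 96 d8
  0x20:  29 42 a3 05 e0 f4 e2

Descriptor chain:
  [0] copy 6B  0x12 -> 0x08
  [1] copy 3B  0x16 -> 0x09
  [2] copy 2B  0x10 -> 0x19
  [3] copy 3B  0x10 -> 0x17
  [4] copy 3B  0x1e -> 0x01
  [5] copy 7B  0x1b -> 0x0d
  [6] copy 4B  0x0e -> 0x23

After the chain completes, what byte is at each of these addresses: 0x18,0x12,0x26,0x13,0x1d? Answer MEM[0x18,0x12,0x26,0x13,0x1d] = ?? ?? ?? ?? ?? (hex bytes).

[0] 0x12->0x08 len=6 : 20 5a aa 4d 8e cf
[1] 0x16->0x09 len=3 : 8e cf 5f
[2] 0x10->0x19 len=2 : b0 e3
[3] 0x10->0x17 len=3 : b0 e3 20
[4] 0x1e->0x01 len=3 : 96 d8 29
[5] 0x1b->0x0d len=7 : df 18 f4 96 d8 29 42
[6] 0x0e->0x23 len=4 : 18 f4 96 d8
query mem[0x18]=0xe3, mem[0x12]=0x29, mem[0x26]=0xd8, mem[0x13]=0x42, mem[0x1d]=0xf4

MEM[0x18,0x12,0x26,0x13,0x1d] = e3 29 d8 42 f4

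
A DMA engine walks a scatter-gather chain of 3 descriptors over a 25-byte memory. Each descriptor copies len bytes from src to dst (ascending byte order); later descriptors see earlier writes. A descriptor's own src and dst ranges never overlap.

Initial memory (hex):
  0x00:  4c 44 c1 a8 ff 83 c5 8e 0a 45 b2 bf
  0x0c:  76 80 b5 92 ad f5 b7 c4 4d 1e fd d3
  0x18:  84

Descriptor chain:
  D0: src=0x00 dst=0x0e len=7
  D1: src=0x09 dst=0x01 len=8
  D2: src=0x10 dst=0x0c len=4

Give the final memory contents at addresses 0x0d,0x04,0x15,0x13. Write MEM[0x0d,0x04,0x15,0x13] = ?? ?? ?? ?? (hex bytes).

MEM[0x0d,0x04,0x15,0x13] = a8 76 1e 83

  after D0: wrote 7B at 0x0e = 4c44c1a8ff83c5
  after D1: wrote 8B at 0x01 = 45b2bf76804c44c1
  after D2: wrote 4B at 0x0c = c1a8ff83
query mem[0x0d]=0xa8, mem[0x04]=0x76, mem[0x15]=0x1e, mem[0x13]=0x83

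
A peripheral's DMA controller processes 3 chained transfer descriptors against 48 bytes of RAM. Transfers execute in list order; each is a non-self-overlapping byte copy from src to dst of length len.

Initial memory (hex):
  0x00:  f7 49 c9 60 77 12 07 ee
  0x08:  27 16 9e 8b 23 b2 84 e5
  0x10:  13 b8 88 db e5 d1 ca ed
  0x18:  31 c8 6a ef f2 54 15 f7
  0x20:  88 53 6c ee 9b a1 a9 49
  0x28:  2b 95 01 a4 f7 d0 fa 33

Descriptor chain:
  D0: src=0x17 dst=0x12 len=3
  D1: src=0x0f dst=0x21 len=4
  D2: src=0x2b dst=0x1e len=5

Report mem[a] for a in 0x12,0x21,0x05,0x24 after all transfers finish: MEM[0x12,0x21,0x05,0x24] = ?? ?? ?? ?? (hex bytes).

#0 dst[0x12+3] := {0xed,0x31,0xc8}
#1 dst[0x21+4] := {0xe5,0x13,0xb8,0xed}
#2 dst[0x1e+5] := {0xa4,0xf7,0xd0,0xfa,0x33}
query mem[0x12]=0xed, mem[0x21]=0xfa, mem[0x05]=0x12, mem[0x24]=0xed

MEM[0x12,0x21,0x05,0x24] = ed fa 12 ed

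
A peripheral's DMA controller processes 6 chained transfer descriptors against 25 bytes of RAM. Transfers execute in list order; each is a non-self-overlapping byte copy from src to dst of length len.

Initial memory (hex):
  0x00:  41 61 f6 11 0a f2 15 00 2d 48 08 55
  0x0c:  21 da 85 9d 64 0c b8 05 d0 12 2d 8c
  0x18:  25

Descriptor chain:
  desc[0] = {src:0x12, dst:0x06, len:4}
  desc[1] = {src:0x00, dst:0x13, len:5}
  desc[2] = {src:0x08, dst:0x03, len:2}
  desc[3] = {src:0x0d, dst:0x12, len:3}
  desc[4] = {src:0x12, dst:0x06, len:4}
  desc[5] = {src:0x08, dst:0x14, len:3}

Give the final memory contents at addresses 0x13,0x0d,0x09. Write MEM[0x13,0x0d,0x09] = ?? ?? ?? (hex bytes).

D0: mem[0x06..0x09] <- [b8 05 d0 12]
D1: mem[0x13..0x17] <- [41 61 f6 11 0a]
D2: mem[0x03..0x04] <- [d0 12]
D3: mem[0x12..0x14] <- [da 85 9d]
D4: mem[0x06..0x09] <- [da 85 9d f6]
D5: mem[0x14..0x16] <- [9d f6 08]
query mem[0x13]=0x85, mem[0x0d]=0xda, mem[0x09]=0xf6

MEM[0x13,0x0d,0x09] = 85 da f6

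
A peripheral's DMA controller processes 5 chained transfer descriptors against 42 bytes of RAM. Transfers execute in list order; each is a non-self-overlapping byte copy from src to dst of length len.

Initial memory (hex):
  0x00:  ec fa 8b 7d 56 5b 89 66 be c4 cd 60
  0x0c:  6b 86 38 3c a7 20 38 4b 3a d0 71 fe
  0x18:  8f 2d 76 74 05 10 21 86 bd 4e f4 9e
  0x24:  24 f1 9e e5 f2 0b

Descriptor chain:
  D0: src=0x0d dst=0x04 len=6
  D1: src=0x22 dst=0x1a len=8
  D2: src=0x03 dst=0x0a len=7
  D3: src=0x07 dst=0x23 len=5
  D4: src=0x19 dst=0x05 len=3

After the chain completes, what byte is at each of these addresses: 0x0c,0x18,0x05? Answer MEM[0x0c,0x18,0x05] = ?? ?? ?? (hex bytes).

MEM[0x0c,0x18,0x05] = 38 8f 2d

#0 dst[0x04+6] := {0x86,0x38,0x3c,0xa7,0x20,0x38}
#1 dst[0x1a+8] := {0xf4,0x9e,0x24,0xf1,0x9e,0xe5,0xf2,0x0b}
#2 dst[0x0a+7] := {0x7d,0x86,0x38,0x3c,0xa7,0x20,0x38}
#3 dst[0x23+5] := {0xa7,0x20,0x38,0x7d,0x86}
#4 dst[0x05+3] := {0x2d,0xf4,0x9e}
query mem[0x0c]=0x38, mem[0x18]=0x8f, mem[0x05]=0x2d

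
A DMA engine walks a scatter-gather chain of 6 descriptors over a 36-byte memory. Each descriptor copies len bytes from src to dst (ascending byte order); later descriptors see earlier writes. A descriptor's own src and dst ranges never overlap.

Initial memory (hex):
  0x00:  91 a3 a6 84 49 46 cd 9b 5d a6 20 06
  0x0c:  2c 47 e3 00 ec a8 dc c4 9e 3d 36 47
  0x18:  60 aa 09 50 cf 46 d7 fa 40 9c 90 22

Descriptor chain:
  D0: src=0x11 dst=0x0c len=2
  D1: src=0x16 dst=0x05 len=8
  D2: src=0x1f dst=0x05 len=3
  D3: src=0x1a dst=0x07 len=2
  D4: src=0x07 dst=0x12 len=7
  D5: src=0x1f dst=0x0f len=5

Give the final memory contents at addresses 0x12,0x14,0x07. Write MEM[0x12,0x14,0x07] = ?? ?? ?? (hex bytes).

  after D0: wrote 2B at 0x0c = a8dc
  after D1: wrote 8B at 0x05 = 364760aa0950cf46
  after D2: wrote 3B at 0x05 = fa409c
  after D3: wrote 2B at 0x07 = 0950
  after D4: wrote 7B at 0x12 = 09500950cf46dc
  after D5: wrote 5B at 0x0f = fa409c9022
query mem[0x12]=0x90, mem[0x14]=0x09, mem[0x07]=0x09

MEM[0x12,0x14,0x07] = 90 09 09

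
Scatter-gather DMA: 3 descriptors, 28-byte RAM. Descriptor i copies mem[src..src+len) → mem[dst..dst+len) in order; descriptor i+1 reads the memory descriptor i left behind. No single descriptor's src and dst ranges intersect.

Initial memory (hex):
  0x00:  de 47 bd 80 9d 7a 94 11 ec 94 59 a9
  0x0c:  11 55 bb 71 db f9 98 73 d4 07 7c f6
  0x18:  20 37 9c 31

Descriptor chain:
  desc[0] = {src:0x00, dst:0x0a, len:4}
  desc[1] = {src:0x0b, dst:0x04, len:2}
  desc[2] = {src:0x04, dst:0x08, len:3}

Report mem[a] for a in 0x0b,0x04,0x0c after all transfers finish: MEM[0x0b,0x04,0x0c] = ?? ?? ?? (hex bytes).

MEM[0x0b,0x04,0x0c] = 47 47 bd

#0 dst[0x0a+4] := {0xde,0x47,0xbd,0x80}
#1 dst[0x04+2] := {0x47,0xbd}
#2 dst[0x08+3] := {0x47,0xbd,0x94}
query mem[0x0b]=0x47, mem[0x04]=0x47, mem[0x0c]=0xbd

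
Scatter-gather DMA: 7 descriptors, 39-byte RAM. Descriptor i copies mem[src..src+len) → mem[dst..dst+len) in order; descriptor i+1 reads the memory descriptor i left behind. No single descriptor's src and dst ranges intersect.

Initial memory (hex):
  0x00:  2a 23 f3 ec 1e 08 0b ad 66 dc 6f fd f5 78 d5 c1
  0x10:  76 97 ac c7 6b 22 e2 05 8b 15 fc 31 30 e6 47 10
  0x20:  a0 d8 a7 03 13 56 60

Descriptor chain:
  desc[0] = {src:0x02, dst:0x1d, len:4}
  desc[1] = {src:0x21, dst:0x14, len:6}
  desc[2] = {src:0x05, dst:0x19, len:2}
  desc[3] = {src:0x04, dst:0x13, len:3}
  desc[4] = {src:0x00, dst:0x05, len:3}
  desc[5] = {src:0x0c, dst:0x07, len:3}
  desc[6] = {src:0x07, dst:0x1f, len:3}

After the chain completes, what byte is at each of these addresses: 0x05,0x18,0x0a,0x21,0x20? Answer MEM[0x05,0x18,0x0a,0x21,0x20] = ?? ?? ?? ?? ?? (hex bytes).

MEM[0x05,0x18,0x0a,0x21,0x20] = 2a 56 6f d5 78

D0: mem[0x1d..0x20] <- [f3 ec 1e 08]
D1: mem[0x14..0x19] <- [d8 a7 03 13 56 60]
D2: mem[0x19..0x1a] <- [08 0b]
D3: mem[0x13..0x15] <- [1e 08 0b]
D4: mem[0x05..0x07] <- [2a 23 f3]
D5: mem[0x07..0x09] <- [f5 78 d5]
D6: mem[0x1f..0x21] <- [f5 78 d5]
query mem[0x05]=0x2a, mem[0x18]=0x56, mem[0x0a]=0x6f, mem[0x21]=0xd5, mem[0x20]=0x78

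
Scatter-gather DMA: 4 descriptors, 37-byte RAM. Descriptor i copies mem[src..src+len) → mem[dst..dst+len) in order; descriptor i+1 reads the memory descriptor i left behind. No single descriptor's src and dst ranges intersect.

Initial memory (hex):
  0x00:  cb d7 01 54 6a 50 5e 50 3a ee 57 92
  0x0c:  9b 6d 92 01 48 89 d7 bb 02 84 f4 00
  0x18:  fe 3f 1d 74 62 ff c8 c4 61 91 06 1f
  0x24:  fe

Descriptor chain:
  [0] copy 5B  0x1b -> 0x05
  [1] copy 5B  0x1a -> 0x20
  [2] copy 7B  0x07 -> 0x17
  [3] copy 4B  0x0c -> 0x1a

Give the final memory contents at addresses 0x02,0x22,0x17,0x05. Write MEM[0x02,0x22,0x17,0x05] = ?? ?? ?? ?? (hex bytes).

MEM[0x02,0x22,0x17,0x05] = 01 62 ff 74

  after D0: wrote 5B at 0x05 = 7462ffc8c4
  after D1: wrote 5B at 0x20 = 1d7462ffc8
  after D2: wrote 7B at 0x17 = ffc8c457929b6d
  after D3: wrote 4B at 0x1a = 9b6d9201
query mem[0x02]=0x01, mem[0x22]=0x62, mem[0x17]=0xff, mem[0x05]=0x74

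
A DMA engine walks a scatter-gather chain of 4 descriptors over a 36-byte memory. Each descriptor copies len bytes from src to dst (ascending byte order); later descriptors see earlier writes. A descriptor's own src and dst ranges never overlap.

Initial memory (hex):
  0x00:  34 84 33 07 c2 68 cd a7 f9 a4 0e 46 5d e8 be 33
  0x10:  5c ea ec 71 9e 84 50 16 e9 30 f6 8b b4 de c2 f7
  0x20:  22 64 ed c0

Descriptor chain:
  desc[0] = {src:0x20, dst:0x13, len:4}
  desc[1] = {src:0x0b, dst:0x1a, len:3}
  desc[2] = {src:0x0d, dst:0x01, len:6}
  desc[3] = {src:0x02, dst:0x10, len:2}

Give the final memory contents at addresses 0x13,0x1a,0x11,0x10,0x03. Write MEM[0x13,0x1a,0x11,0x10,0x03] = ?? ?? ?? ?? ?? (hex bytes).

MEM[0x13,0x1a,0x11,0x10,0x03] = 22 46 33 be 33

D0: mem[0x13..0x16] <- [22 64 ed c0]
D1: mem[0x1a..0x1c] <- [46 5d e8]
D2: mem[0x01..0x06] <- [e8 be 33 5c ea ec]
D3: mem[0x10..0x11] <- [be 33]
query mem[0x13]=0x22, mem[0x1a]=0x46, mem[0x11]=0x33, mem[0x10]=0xbe, mem[0x03]=0x33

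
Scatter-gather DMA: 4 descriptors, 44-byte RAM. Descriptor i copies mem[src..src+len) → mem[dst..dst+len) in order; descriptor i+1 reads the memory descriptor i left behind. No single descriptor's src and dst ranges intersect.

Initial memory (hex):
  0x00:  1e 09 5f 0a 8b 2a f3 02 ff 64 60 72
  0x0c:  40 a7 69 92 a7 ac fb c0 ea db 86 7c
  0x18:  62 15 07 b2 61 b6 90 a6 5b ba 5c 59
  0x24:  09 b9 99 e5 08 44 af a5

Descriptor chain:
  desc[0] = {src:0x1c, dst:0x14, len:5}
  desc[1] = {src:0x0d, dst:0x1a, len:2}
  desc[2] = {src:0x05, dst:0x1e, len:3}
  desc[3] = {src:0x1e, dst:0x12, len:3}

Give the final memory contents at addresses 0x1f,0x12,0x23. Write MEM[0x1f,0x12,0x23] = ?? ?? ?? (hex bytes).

#0 dst[0x14+5] := {0x61,0xb6,0x90,0xa6,0x5b}
#1 dst[0x1a+2] := {0xa7,0x69}
#2 dst[0x1e+3] := {0x2a,0xf3,0x02}
#3 dst[0x12+3] := {0x2a,0xf3,0x02}
query mem[0x1f]=0xf3, mem[0x12]=0x2a, mem[0x23]=0x59

MEM[0x1f,0x12,0x23] = f3 2a 59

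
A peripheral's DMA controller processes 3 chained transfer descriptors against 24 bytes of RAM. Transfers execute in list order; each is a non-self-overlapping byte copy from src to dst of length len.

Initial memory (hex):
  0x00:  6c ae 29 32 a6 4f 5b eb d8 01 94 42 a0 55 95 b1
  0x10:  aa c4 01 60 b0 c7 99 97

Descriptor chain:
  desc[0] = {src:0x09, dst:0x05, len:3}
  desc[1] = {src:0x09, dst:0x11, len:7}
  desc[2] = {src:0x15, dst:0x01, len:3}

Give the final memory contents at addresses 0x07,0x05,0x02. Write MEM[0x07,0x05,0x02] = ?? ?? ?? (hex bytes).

MEM[0x07,0x05,0x02] = 42 01 95

[0] 0x09->0x05 len=3 : 01 94 42
[1] 0x09->0x11 len=7 : 01 94 42 a0 55 95 b1
[2] 0x15->0x01 len=3 : 55 95 b1
query mem[0x07]=0x42, mem[0x05]=0x01, mem[0x02]=0x95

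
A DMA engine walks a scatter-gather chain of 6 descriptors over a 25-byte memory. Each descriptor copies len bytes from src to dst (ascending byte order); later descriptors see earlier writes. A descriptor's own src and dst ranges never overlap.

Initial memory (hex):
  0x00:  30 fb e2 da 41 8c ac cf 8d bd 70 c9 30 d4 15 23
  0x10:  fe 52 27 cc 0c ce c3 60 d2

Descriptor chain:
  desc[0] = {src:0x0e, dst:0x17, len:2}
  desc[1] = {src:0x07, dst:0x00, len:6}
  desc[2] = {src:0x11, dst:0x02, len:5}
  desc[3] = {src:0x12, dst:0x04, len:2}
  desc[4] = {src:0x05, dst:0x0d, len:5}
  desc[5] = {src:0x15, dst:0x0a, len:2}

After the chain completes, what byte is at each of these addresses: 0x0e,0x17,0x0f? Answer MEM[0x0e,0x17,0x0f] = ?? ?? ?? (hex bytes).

  after D0: wrote 2B at 0x17 = 1523
  after D1: wrote 6B at 0x00 = cf8dbd70c930
  after D2: wrote 5B at 0x02 = 5227cc0cce
  after D3: wrote 2B at 0x04 = 27cc
  after D4: wrote 5B at 0x0d = cccecf8dbd
  after D5: wrote 2B at 0x0a = cec3
query mem[0x0e]=0xce, mem[0x17]=0x15, mem[0x0f]=0xcf

MEM[0x0e,0x17,0x0f] = ce 15 cf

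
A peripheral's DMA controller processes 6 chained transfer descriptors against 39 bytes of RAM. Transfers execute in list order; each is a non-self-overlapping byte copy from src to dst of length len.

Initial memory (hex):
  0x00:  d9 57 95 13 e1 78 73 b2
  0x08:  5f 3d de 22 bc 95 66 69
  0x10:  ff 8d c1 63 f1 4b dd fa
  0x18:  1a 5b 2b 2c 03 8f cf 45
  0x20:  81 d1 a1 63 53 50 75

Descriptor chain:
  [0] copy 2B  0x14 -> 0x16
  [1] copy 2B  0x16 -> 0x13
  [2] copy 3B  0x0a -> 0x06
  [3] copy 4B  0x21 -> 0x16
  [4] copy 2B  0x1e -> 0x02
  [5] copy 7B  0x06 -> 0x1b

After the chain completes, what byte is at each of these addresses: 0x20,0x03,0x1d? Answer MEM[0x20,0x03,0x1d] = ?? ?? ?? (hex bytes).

D0: mem[0x16..0x17] <- [f1 4b]
D1: mem[0x13..0x14] <- [f1 4b]
D2: mem[0x06..0x08] <- [de 22 bc]
D3: mem[0x16..0x19] <- [d1 a1 63 53]
D4: mem[0x02..0x03] <- [cf 45]
D5: mem[0x1b..0x21] <- [de 22 bc 3d de 22 bc]
query mem[0x20]=0x22, mem[0x03]=0x45, mem[0x1d]=0xbc

MEM[0x20,0x03,0x1d] = 22 45 bc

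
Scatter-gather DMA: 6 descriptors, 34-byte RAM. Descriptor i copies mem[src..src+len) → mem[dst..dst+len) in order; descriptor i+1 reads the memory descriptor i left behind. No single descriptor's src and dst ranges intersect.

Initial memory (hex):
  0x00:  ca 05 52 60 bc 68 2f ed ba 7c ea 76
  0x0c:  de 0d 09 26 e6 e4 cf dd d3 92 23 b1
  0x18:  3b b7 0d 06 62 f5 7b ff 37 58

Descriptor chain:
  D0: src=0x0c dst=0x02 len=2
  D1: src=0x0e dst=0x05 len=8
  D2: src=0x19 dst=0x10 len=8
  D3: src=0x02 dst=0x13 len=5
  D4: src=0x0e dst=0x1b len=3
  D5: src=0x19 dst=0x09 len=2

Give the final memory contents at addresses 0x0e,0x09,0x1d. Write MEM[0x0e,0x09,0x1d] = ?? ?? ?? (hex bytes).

MEM[0x0e,0x09,0x1d] = 09 b7 b7

[0] 0x0c->0x02 len=2 : de 0d
[1] 0x0e->0x05 len=8 : 09 26 e6 e4 cf dd d3 92
[2] 0x19->0x10 len=8 : b7 0d 06 62 f5 7b ff 37
[3] 0x02->0x13 len=5 : de 0d bc 09 26
[4] 0x0e->0x1b len=3 : 09 26 b7
[5] 0x19->0x09 len=2 : b7 0d
query mem[0x0e]=0x09, mem[0x09]=0xb7, mem[0x1d]=0xb7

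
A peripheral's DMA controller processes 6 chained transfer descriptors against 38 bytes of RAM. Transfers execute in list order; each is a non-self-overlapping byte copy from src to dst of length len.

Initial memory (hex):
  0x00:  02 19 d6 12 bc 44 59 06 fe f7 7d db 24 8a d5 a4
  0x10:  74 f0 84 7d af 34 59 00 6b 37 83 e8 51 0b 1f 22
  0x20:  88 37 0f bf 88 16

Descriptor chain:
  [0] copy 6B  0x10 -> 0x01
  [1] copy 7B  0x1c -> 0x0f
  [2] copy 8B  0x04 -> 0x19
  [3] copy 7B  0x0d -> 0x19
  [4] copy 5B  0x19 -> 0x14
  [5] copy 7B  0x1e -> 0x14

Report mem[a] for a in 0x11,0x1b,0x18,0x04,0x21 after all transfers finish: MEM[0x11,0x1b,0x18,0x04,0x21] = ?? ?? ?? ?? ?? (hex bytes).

#0 dst[0x01+6] := {0x74,0xf0,0x84,0x7d,0xaf,0x34}
#1 dst[0x0f+7] := {0x51,0x0b,0x1f,0x22,0x88,0x37,0x0f}
#2 dst[0x19+8] := {0x7d,0xaf,0x34,0x06,0xfe,0xf7,0x7d,0xdb}
#3 dst[0x19+7] := {0x8a,0xd5,0x51,0x0b,0x1f,0x22,0x88}
#4 dst[0x14+5] := {0x8a,0xd5,0x51,0x0b,0x1f}
#5 dst[0x14+7] := {0x22,0x88,0xdb,0x37,0x0f,0xbf,0x88}
query mem[0x11]=0x1f, mem[0x1b]=0x51, mem[0x18]=0x0f, mem[0x04]=0x7d, mem[0x21]=0x37

MEM[0x11,0x1b,0x18,0x04,0x21] = 1f 51 0f 7d 37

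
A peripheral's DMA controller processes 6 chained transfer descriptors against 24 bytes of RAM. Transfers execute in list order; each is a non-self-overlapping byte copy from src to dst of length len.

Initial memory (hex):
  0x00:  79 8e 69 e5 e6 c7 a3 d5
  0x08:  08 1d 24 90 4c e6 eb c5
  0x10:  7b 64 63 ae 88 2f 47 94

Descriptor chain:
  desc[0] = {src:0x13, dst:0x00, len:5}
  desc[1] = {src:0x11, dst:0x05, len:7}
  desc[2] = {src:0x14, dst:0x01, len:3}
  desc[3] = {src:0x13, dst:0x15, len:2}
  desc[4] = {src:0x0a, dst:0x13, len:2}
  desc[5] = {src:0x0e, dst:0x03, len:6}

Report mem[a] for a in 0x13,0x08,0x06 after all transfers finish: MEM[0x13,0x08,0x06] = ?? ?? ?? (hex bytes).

[0] 0x13->0x00 len=5 : ae 88 2f 47 94
[1] 0x11->0x05 len=7 : 64 63 ae 88 2f 47 94
[2] 0x14->0x01 len=3 : 88 2f 47
[3] 0x13->0x15 len=2 : ae 88
[4] 0x0a->0x13 len=2 : 47 94
[5] 0x0e->0x03 len=6 : eb c5 7b 64 63 47
query mem[0x13]=0x47, mem[0x08]=0x47, mem[0x06]=0x64

MEM[0x13,0x08,0x06] = 47 47 64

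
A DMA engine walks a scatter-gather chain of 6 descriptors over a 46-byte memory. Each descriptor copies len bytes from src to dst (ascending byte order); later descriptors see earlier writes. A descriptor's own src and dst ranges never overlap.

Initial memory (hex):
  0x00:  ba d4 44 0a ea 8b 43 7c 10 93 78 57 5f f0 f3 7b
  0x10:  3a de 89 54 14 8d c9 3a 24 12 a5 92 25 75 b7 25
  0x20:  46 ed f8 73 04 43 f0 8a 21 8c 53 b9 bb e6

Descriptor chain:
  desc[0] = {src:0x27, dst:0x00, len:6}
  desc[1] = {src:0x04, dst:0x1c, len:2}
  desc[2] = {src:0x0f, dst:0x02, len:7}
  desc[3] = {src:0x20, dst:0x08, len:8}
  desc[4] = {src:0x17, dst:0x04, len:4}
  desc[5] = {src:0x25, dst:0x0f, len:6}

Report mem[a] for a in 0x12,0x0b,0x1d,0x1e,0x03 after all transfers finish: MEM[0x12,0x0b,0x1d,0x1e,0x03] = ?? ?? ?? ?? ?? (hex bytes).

MEM[0x12,0x0b,0x1d,0x1e,0x03] = 21 73 bb b7 3a

  after D0: wrote 6B at 0x00 = 8a218c53b9bb
  after D1: wrote 2B at 0x1c = b9bb
  after D2: wrote 7B at 0x02 = 7b3ade8954148d
  after D3: wrote 8B at 0x08 = 46edf8730443f08a
  after D4: wrote 4B at 0x04 = 3a2412a5
  after D5: wrote 6B at 0x0f = 43f08a218c53
query mem[0x12]=0x21, mem[0x0b]=0x73, mem[0x1d]=0xbb, mem[0x1e]=0xb7, mem[0x03]=0x3a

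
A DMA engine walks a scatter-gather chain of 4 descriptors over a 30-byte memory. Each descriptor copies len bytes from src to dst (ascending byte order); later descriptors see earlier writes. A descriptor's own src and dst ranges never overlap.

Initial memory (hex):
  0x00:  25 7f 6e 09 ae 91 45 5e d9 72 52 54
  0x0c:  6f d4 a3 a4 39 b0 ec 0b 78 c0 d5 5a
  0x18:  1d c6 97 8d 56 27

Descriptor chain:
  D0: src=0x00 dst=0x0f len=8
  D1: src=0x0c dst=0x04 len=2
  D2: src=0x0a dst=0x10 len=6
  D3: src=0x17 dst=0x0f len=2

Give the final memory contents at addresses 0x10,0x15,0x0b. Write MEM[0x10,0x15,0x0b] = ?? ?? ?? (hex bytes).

D0: mem[0x0f..0x16] <- [25 7f 6e 09 ae 91 45 5e]
D1: mem[0x04..0x05] <- [6f d4]
D2: mem[0x10..0x15] <- [52 54 6f d4 a3 25]
D3: mem[0x0f..0x10] <- [5a 1d]
query mem[0x10]=0x1d, mem[0x15]=0x25, mem[0x0b]=0x54

MEM[0x10,0x15,0x0b] = 1d 25 54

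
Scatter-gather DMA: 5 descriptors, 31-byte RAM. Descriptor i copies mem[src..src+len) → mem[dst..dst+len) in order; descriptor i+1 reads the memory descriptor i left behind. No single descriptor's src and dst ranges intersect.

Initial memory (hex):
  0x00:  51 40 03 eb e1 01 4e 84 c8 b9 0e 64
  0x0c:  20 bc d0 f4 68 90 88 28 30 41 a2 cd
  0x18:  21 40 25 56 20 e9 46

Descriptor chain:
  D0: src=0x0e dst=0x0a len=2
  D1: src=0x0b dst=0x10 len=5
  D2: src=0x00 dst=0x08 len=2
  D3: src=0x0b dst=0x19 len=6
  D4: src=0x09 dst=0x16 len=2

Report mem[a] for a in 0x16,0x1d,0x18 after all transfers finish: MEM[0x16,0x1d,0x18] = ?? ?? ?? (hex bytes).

D0: mem[0x0a..0x0b] <- [d0 f4]
D1: mem[0x10..0x14] <- [f4 20 bc d0 f4]
D2: mem[0x08..0x09] <- [51 40]
D3: mem[0x19..0x1e] <- [f4 20 bc d0 f4 f4]
D4: mem[0x16..0x17] <- [40 d0]
query mem[0x16]=0x40, mem[0x1d]=0xf4, mem[0x18]=0x21

MEM[0x16,0x1d,0x18] = 40 f4 21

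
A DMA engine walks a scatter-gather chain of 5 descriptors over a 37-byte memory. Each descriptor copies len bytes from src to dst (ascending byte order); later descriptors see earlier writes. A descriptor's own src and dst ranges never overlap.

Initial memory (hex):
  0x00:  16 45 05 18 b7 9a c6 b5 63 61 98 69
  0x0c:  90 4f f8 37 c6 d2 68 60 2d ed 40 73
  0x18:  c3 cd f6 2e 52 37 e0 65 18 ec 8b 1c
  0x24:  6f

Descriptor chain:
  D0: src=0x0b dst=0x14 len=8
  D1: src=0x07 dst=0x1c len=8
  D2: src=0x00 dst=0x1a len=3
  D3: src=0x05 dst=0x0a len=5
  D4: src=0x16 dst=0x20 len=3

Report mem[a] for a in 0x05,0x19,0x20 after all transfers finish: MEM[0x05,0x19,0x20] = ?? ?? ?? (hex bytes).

MEM[0x05,0x19,0x20] = 9a c6 4f

  after D0: wrote 8B at 0x14 = 69904ff837c6d268
  after D1: wrote 8B at 0x1c = b563619869904ff8
  after D2: wrote 3B at 0x1a = 164505
  after D3: wrote 5B at 0x0a = 9ac6b56361
  after D4: wrote 3B at 0x20 = 4ff837
query mem[0x05]=0x9a, mem[0x19]=0xc6, mem[0x20]=0x4f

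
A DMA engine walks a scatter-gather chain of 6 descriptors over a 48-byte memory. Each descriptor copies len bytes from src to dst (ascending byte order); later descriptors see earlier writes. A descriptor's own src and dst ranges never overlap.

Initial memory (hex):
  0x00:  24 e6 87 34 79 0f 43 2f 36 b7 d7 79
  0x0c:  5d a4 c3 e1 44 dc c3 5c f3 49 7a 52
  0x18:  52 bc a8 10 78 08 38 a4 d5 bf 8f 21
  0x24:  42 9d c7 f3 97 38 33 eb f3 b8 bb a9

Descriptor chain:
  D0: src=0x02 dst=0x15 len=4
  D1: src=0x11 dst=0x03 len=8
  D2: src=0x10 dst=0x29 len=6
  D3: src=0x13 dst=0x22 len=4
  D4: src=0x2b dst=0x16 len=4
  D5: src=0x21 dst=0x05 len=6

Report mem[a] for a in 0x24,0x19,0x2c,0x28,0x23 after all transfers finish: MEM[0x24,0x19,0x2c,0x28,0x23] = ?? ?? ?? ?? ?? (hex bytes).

[0] 0x02->0x15 len=4 : 87 34 79 0f
[1] 0x11->0x03 len=8 : dc c3 5c f3 87 34 79 0f
[2] 0x10->0x29 len=6 : 44 dc c3 5c f3 87
[3] 0x13->0x22 len=4 : 5c f3 87 34
[4] 0x2b->0x16 len=4 : c3 5c f3 87
[5] 0x21->0x05 len=6 : bf 5c f3 87 34 c7
query mem[0x24]=0x87, mem[0x19]=0x87, mem[0x2c]=0x5c, mem[0x28]=0x97, mem[0x23]=0xf3

MEM[0x24,0x19,0x2c,0x28,0x23] = 87 87 5c 97 f3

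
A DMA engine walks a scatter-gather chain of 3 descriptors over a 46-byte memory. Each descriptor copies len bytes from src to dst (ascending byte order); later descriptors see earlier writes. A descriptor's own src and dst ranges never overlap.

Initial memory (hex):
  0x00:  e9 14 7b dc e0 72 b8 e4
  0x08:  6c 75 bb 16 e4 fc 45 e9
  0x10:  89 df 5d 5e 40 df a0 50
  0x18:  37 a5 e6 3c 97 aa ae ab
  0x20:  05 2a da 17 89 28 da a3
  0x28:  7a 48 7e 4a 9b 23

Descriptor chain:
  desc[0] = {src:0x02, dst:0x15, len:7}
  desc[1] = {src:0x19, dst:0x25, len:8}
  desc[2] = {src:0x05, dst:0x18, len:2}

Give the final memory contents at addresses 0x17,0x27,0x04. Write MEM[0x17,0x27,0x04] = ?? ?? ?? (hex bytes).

MEM[0x17,0x27,0x04] = e0 6c e0

[0] 0x02->0x15 len=7 : 7b dc e0 72 b8 e4 6c
[1] 0x19->0x25 len=8 : b8 e4 6c 97 aa ae ab 05
[2] 0x05->0x18 len=2 : 72 b8
query mem[0x17]=0xe0, mem[0x27]=0x6c, mem[0x04]=0xe0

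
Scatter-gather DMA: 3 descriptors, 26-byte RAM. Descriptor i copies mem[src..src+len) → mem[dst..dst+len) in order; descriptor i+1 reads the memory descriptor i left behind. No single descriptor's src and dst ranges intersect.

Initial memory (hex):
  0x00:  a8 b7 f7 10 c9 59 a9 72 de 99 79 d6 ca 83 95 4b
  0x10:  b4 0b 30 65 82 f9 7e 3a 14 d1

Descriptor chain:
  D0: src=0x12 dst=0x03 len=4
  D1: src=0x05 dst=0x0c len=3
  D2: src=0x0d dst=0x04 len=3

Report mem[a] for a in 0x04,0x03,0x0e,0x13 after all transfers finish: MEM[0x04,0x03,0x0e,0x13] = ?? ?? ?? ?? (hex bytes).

MEM[0x04,0x03,0x0e,0x13] = f9 30 72 65

  after D0: wrote 4B at 0x03 = 306582f9
  after D1: wrote 3B at 0x0c = 82f972
  after D2: wrote 3B at 0x04 = f9724b
query mem[0x04]=0xf9, mem[0x03]=0x30, mem[0x0e]=0x72, mem[0x13]=0x65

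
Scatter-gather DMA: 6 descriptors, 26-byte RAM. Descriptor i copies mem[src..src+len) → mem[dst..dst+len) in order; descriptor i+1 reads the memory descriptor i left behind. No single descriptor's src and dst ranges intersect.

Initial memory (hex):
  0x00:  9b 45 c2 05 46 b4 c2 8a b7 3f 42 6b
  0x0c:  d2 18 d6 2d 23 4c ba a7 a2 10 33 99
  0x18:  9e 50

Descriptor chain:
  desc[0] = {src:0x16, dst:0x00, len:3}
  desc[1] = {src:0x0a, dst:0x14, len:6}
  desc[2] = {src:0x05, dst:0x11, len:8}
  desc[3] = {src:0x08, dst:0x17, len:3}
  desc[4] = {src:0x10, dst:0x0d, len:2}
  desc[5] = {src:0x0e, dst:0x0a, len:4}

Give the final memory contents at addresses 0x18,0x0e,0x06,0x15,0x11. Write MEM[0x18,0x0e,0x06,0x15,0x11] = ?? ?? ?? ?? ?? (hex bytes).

MEM[0x18,0x0e,0x06,0x15,0x11] = 3f b4 c2 3f b4

#0 dst[0x00+3] := {0x33,0x99,0x9e}
#1 dst[0x14+6] := {0x42,0x6b,0xd2,0x18,0xd6,0x2d}
#2 dst[0x11+8] := {0xb4,0xc2,0x8a,0xb7,0x3f,0x42,0x6b,0xd2}
#3 dst[0x17+3] := {0xb7,0x3f,0x42}
#4 dst[0x0d+2] := {0x23,0xb4}
#5 dst[0x0a+4] := {0xb4,0x2d,0x23,0xb4}
query mem[0x18]=0x3f, mem[0x0e]=0xb4, mem[0x06]=0xc2, mem[0x15]=0x3f, mem[0x11]=0xb4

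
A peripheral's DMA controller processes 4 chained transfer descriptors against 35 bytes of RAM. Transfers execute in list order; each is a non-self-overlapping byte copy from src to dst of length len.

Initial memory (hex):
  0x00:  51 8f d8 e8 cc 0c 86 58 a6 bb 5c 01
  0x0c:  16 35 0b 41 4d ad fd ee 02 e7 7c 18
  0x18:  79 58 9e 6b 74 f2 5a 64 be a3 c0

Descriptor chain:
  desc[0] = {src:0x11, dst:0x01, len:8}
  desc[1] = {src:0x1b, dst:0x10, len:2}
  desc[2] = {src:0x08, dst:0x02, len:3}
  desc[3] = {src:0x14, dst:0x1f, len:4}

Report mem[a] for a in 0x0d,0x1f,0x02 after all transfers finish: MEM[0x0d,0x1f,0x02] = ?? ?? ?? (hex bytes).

#0 dst[0x01+8] := {0xad,0xfd,0xee,0x02,0xe7,0x7c,0x18,0x79}
#1 dst[0x10+2] := {0x6b,0x74}
#2 dst[0x02+3] := {0x79,0xbb,0x5c}
#3 dst[0x1f+4] := {0x02,0xe7,0x7c,0x18}
query mem[0x0d]=0x35, mem[0x1f]=0x02, mem[0x02]=0x79

MEM[0x0d,0x1f,0x02] = 35 02 79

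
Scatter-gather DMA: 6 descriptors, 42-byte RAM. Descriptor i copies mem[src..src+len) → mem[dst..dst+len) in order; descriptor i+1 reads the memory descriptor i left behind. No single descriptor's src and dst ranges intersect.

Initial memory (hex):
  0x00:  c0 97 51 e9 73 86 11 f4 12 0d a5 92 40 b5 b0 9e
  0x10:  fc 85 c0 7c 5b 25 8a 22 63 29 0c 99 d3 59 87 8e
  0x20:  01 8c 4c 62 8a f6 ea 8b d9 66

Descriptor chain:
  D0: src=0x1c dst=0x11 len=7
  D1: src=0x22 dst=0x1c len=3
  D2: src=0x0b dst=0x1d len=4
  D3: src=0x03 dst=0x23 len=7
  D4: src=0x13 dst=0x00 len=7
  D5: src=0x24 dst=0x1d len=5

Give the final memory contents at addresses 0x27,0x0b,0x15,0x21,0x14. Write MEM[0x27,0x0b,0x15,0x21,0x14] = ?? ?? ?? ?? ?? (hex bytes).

  after D0: wrote 7B at 0x11 = d359878e018c4c
  after D1: wrote 3B at 0x1c = 4c628a
  after D2: wrote 4B at 0x1d = 9240b5b0
  after D3: wrote 7B at 0x23 = e9738611f4120d
  after D4: wrote 7B at 0x00 = 878e018c4c6329
  after D5: wrote 5B at 0x1d = 738611f412
query mem[0x27]=0xf4, mem[0x0b]=0x92, mem[0x15]=0x01, mem[0x21]=0x12, mem[0x14]=0x8e

MEM[0x27,0x0b,0x15,0x21,0x14] = f4 92 01 12 8e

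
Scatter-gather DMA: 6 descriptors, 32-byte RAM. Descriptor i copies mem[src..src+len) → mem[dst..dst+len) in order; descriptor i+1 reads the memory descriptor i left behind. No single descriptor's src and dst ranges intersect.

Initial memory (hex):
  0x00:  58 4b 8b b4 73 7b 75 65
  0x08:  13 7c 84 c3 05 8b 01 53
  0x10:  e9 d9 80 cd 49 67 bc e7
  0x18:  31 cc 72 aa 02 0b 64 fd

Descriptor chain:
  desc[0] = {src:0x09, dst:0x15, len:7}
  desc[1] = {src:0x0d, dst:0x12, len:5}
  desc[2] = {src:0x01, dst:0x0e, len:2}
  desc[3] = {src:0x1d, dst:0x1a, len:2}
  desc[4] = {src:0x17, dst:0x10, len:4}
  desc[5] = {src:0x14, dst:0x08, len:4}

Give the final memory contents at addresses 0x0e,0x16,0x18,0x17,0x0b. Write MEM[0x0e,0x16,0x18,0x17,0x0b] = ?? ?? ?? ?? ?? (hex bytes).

MEM[0x0e,0x16,0x18,0x17,0x0b] = 4b d9 05 c3 c3

  after D0: wrote 7B at 0x15 = 7c84c3058b0153
  after D1: wrote 5B at 0x12 = 8b0153e9d9
  after D2: wrote 2B at 0x0e = 4b8b
  after D3: wrote 2B at 0x1a = 0b64
  after D4: wrote 4B at 0x10 = c3058b0b
  after D5: wrote 4B at 0x08 = 53e9d9c3
query mem[0x0e]=0x4b, mem[0x16]=0xd9, mem[0x18]=0x05, mem[0x17]=0xc3, mem[0x0b]=0xc3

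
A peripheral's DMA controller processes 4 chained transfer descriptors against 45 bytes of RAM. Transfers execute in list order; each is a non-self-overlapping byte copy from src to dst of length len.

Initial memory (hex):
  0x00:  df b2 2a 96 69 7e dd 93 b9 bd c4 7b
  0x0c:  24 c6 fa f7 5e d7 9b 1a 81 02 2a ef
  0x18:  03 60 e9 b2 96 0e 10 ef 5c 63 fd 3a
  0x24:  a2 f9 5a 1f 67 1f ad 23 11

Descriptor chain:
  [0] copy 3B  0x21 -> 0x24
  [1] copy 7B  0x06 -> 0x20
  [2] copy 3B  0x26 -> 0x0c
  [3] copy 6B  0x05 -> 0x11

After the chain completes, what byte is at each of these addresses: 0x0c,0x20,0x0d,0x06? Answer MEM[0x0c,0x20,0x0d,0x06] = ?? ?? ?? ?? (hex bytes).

MEM[0x0c,0x20,0x0d,0x06] = 24 dd 1f dd

#0 dst[0x24+3] := {0x63,0xfd,0x3a}
#1 dst[0x20+7] := {0xdd,0x93,0xb9,0xbd,0xc4,0x7b,0x24}
#2 dst[0x0c+3] := {0x24,0x1f,0x67}
#3 dst[0x11+6] := {0x7e,0xdd,0x93,0xb9,0xbd,0xc4}
query mem[0x0c]=0x24, mem[0x20]=0xdd, mem[0x0d]=0x1f, mem[0x06]=0xdd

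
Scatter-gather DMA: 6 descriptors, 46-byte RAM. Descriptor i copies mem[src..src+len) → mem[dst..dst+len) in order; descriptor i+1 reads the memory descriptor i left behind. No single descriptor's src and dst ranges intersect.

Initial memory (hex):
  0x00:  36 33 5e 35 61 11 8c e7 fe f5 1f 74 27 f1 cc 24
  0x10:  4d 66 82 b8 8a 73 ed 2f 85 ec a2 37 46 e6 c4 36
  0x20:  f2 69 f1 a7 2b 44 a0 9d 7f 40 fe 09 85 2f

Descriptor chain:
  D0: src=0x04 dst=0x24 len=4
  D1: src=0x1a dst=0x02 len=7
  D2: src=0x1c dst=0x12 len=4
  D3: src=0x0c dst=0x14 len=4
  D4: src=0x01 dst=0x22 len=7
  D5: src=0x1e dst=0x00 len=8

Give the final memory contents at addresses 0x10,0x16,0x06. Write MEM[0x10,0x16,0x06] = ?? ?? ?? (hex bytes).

[0] 0x04->0x24 len=4 : 61 11 8c e7
[1] 0x1a->0x02 len=7 : a2 37 46 e6 c4 36 f2
[2] 0x1c->0x12 len=4 : 46 e6 c4 36
[3] 0x0c->0x14 len=4 : 27 f1 cc 24
[4] 0x01->0x22 len=7 : 33 a2 37 46 e6 c4 36
[5] 0x1e->0x00 len=8 : c4 36 f2 69 33 a2 37 46
query mem[0x10]=0x4d, mem[0x16]=0xcc, mem[0x06]=0x37

MEM[0x10,0x16,0x06] = 4d cc 37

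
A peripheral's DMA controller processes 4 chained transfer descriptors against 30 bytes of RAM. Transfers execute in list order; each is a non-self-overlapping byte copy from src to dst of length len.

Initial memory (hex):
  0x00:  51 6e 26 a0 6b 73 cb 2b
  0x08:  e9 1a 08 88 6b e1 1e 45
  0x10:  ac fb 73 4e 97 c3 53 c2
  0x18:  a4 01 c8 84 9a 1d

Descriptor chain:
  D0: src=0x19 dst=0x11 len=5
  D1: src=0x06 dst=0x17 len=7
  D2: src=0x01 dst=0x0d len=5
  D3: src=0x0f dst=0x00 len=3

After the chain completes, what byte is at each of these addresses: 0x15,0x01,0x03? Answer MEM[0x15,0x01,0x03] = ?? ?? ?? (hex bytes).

MEM[0x15,0x01,0x03] = 1d 6b a0

D0: mem[0x11..0x15] <- [01 c8 84 9a 1d]
D1: mem[0x17..0x1d] <- [cb 2b e9 1a 08 88 6b]
D2: mem[0x0d..0x11] <- [6e 26 a0 6b 73]
D3: mem[0x00..0x02] <- [a0 6b 73]
query mem[0x15]=0x1d, mem[0x01]=0x6b, mem[0x03]=0xa0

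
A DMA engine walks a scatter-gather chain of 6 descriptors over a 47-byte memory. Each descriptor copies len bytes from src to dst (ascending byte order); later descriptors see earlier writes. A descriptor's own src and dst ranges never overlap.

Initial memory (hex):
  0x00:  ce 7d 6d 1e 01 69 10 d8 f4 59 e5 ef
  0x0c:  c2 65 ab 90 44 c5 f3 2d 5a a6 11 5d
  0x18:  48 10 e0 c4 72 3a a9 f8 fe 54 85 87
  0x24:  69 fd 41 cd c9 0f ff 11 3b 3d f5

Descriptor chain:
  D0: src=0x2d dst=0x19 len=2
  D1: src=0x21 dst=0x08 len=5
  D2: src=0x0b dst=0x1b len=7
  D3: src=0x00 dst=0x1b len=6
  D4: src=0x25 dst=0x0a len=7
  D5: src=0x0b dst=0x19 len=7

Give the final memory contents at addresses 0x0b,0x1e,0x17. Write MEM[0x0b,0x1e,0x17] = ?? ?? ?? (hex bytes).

MEM[0x0b,0x1e,0x17] = 41 11 5d

#0 dst[0x19+2] := {0x3d,0xf5}
#1 dst[0x08+5] := {0x54,0x85,0x87,0x69,0xfd}
#2 dst[0x1b+7] := {0x69,0xfd,0x65,0xab,0x90,0x44,0xc5}
#3 dst[0x1b+6] := {0xce,0x7d,0x6d,0x1e,0x01,0x69}
#4 dst[0x0a+7] := {0xfd,0x41,0xcd,0xc9,0x0f,0xff,0x11}
#5 dst[0x19+7] := {0x41,0xcd,0xc9,0x0f,0xff,0x11,0xc5}
query mem[0x0b]=0x41, mem[0x1e]=0x11, mem[0x17]=0x5d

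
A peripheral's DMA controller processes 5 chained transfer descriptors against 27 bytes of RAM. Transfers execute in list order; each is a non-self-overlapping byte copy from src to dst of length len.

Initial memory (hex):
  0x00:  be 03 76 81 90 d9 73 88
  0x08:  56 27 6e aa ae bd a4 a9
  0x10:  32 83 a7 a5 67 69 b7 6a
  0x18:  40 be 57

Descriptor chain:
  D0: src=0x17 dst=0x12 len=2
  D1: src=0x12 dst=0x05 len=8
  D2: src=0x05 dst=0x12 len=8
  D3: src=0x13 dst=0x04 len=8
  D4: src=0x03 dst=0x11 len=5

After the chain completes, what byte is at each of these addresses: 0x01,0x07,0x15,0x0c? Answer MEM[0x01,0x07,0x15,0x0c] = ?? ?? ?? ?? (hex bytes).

D0: mem[0x12..0x13] <- [6a 40]
D1: mem[0x05..0x0c] <- [6a 40 67 69 b7 6a 40 be]
D2: mem[0x12..0x19] <- [6a 40 67 69 b7 6a 40 be]
D3: mem[0x04..0x0b] <- [40 67 69 b7 6a 40 be 57]
D4: mem[0x11..0x15] <- [81 40 67 69 b7]
query mem[0x01]=0x03, mem[0x07]=0xb7, mem[0x15]=0xb7, mem[0x0c]=0xbe

MEM[0x01,0x07,0x15,0x0c] = 03 b7 b7 be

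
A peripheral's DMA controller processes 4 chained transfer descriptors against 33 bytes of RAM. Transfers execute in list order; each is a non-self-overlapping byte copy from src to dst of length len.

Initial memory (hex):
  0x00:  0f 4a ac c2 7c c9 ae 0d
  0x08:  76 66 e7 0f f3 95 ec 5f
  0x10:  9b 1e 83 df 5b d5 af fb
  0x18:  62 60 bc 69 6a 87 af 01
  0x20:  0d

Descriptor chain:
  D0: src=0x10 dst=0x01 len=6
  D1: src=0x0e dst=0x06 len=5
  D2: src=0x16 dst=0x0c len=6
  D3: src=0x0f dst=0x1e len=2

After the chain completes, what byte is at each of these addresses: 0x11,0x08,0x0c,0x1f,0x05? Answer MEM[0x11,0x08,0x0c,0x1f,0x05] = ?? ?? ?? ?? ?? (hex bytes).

#0 dst[0x01+6] := {0x9b,0x1e,0x83,0xdf,0x5b,0xd5}
#1 dst[0x06+5] := {0xec,0x5f,0x9b,0x1e,0x83}
#2 dst[0x0c+6] := {0xaf,0xfb,0x62,0x60,0xbc,0x69}
#3 dst[0x1e+2] := {0x60,0xbc}
query mem[0x11]=0x69, mem[0x08]=0x9b, mem[0x0c]=0xaf, mem[0x1f]=0xbc, mem[0x05]=0x5b

MEM[0x11,0x08,0x0c,0x1f,0x05] = 69 9b af bc 5b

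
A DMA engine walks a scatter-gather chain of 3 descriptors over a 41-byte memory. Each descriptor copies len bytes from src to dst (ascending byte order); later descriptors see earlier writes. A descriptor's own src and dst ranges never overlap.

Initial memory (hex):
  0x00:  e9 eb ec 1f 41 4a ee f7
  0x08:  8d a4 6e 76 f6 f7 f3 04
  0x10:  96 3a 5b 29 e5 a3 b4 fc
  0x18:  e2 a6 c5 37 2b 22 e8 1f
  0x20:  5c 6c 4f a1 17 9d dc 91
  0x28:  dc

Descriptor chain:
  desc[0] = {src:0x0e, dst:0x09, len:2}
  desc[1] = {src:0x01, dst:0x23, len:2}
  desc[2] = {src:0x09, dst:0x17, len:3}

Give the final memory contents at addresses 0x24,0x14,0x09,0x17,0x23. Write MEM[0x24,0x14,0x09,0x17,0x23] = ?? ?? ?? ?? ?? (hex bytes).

[0] 0x0e->0x09 len=2 : f3 04
[1] 0x01->0x23 len=2 : eb ec
[2] 0x09->0x17 len=3 : f3 04 76
query mem[0x24]=0xec, mem[0x14]=0xe5, mem[0x09]=0xf3, mem[0x17]=0xf3, mem[0x23]=0xeb

MEM[0x24,0x14,0x09,0x17,0x23] = ec e5 f3 f3 eb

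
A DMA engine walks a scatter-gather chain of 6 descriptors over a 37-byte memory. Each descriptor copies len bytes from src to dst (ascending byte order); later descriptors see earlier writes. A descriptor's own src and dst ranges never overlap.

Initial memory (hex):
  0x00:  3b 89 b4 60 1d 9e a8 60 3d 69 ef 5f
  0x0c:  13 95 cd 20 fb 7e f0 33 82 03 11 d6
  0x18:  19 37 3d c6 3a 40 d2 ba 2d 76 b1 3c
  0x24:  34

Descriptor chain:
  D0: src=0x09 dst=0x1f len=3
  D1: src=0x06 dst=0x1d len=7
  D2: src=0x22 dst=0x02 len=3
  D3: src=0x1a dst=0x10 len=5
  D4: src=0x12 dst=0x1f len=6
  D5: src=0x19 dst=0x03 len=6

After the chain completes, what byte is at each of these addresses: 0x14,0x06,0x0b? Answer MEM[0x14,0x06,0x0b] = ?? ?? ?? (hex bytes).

  after D0: wrote 3B at 0x1f = 69ef5f
  after D1: wrote 7B at 0x1d = a8603d69ef5f13
  after D2: wrote 3B at 0x02 = 5f1334
  after D3: wrote 5B at 0x10 = 3dc63aa860
  after D4: wrote 6B at 0x1f = 3aa8600311d6
  after D5: wrote 6B at 0x03 = 373dc63aa860
query mem[0x14]=0x60, mem[0x06]=0x3a, mem[0x0b]=0x5f

MEM[0x14,0x06,0x0b] = 60 3a 5f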